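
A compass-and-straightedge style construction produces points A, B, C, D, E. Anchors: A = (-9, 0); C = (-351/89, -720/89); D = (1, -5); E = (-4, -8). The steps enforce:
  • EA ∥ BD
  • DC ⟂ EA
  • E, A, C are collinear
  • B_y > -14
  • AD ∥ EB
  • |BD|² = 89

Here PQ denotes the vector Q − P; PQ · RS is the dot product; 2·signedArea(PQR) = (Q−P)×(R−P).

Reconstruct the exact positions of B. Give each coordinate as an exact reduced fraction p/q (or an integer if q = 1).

B = (6, -13)

1. B_x = 6  [EA ∥ BD ∩ AD ∥ EB]
2. B_y = -13  [EA ∥ BD ∩ AD ∥ EB]
   → B = (6, -13)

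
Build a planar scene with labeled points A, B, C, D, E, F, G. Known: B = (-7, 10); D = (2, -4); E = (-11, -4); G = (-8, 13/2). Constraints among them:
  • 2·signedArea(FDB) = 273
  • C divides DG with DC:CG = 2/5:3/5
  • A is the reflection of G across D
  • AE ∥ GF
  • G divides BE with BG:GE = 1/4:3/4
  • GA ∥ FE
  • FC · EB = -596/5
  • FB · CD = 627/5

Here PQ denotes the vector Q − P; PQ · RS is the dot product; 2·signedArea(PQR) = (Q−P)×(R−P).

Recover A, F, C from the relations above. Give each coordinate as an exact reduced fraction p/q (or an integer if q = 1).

1. A_x = 12  [A is the reflection of G across D]
2. A_y = -29/2  [A is the reflection of G across D]
   → A = (12, -29/2)
3. F_x = -31  [GA ∥ FE ∩ AE ∥ GF]
4. F_y = 17  [GA ∥ FE ∩ AE ∥ GF]
   → F = (-31, 17)
5. C_x = -2  [C divides DG with DC:CG = 2/5:3/5]
6. C_y = 1/5  [C divides DG with DC:CG = 2/5:3/5]
   → C = (-2, 1/5)

A = (12, -29/2)
C = (-2, 1/5)
F = (-31, 17)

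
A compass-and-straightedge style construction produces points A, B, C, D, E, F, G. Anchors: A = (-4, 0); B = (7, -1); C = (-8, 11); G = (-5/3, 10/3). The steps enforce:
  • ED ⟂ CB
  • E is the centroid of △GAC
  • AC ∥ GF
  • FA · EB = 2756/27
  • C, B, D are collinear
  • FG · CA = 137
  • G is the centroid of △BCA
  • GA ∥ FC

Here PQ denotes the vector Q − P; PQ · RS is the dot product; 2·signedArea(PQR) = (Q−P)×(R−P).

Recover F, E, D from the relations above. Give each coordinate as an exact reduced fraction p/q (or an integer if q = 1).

D = (-1057/369, 2543/369)
E = (-41/9, 43/9)
F = (-17/3, 43/3)

1. F_x = -17/3  [GA ∥ FC ∩ AC ∥ GF]
2. F_y = 43/3  [GA ∥ FC ∩ AC ∥ GF]
   → F = (-17/3, 43/3)
3. E_x = -41/9  [E is the centroid of △GAC]
4. E_y = 43/9  [E is the centroid of △GAC]
   → E = (-41/9, 43/9)
5. D_x = -1057/369  [C, B, D are collinear ∩ ED ⟂ CB]
6. D_y = 2543/369  [C, B, D are collinear ∩ ED ⟂ CB]
   → D = (-1057/369, 2543/369)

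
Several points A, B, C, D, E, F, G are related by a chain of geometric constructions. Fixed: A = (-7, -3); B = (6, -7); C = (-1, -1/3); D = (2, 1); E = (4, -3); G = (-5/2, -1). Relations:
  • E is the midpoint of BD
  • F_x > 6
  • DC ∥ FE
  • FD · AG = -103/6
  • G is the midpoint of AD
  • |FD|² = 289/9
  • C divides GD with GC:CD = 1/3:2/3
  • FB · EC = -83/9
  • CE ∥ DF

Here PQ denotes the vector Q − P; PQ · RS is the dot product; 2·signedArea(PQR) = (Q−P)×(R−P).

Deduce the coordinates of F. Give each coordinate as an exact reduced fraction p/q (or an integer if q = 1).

F = (7, -5/3)

1. F_x = 7  [DC ∥ FE ∩ CE ∥ DF]
2. F_y = -5/3  [DC ∥ FE ∩ CE ∥ DF]
   → F = (7, -5/3)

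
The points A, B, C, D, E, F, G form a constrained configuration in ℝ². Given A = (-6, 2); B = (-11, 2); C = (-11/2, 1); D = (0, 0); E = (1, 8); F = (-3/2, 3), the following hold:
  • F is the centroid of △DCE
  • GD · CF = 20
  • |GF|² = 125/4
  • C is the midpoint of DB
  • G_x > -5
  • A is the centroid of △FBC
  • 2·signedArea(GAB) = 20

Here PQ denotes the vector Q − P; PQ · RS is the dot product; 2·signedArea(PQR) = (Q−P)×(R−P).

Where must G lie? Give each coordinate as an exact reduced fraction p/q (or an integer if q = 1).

1. G_x = -4  [2·signedArea(GAB) = 20 ∩ GD · CF = 20]
2. G_y = -2  [2·signedArea(GAB) = 20 ∩ GD · CF = 20]
   → G = (-4, -2)

G = (-4, -2)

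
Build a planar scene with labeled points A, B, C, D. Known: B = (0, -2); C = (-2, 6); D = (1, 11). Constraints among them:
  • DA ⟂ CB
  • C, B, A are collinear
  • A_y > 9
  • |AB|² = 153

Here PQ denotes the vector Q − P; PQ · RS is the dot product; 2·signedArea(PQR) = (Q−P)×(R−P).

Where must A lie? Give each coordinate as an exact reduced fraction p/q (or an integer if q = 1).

A = (-3, 10)

1. A_x = -3  [C, B, A are collinear ∩ DA ⟂ CB]
2. A_y = 10  [C, B, A are collinear ∩ DA ⟂ CB]
   → A = (-3, 10)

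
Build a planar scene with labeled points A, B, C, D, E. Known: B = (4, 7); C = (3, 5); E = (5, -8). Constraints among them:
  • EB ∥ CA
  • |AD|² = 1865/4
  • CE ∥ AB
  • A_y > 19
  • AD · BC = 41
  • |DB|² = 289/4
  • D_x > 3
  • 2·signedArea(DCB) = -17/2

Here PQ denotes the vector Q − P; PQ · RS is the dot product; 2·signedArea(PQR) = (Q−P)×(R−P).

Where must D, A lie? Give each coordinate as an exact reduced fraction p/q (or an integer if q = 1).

1. A_x = 2  [CE ∥ AB ∩ EB ∥ CA]
2. A_y = 20  [CE ∥ AB ∩ EB ∥ CA]
   → A = (2, 20)
3. D_x = 4  [2·signedArea(DCB) = -17/2 ∩ AD · BC = 41]
4. D_y = -3/2  [2·signedArea(DCB) = -17/2 ∩ AD · BC = 41]
   → D = (4, -3/2)

A = (2, 20)
D = (4, -3/2)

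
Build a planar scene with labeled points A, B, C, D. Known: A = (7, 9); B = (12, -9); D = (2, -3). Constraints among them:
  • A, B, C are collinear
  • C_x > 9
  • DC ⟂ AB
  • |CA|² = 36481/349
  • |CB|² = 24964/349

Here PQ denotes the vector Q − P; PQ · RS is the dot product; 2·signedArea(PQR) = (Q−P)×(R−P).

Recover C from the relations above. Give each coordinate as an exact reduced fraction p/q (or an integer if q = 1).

1. C_x = 3398/349  [A, B, C are collinear ∩ DC ⟂ AB]
2. C_y = -297/349  [A, B, C are collinear ∩ DC ⟂ AB]
   → C = (3398/349, -297/349)

C = (3398/349, -297/349)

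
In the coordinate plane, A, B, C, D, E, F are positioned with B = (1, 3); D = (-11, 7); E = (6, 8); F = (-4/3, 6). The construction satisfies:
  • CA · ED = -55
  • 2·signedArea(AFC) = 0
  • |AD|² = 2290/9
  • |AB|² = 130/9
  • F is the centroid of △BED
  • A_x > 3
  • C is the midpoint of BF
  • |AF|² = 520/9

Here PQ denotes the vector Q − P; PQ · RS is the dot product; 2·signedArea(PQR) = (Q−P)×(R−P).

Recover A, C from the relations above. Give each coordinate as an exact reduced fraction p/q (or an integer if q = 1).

A = (10/3, 0)
C = (-1/6, 9/2)

1. C_x = -1/6  [C is the midpoint of BF]
2. C_y = 9/2  [C is the midpoint of BF]
   → C = (-1/6, 9/2)
3. A_x = 10/3  [2·signedArea(AFC) = 0 ∩ CA · ED = -55]
4. A_y = 0  [2·signedArea(AFC) = 0 ∩ CA · ED = -55]
   → A = (10/3, 0)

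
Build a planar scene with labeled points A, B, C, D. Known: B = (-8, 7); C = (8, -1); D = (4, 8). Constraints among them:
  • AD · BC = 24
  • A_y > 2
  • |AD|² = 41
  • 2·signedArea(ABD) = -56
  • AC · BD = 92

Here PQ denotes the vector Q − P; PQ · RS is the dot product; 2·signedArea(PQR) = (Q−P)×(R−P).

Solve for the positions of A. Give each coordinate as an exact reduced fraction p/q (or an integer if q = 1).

A = (0, 3)

1. A_x = 0  [2·signedArea(ABD) = -56 ∩ AD · BC = 24]
2. A_y = 3  [2·signedArea(ABD) = -56 ∩ AD · BC = 24]
   → A = (0, 3)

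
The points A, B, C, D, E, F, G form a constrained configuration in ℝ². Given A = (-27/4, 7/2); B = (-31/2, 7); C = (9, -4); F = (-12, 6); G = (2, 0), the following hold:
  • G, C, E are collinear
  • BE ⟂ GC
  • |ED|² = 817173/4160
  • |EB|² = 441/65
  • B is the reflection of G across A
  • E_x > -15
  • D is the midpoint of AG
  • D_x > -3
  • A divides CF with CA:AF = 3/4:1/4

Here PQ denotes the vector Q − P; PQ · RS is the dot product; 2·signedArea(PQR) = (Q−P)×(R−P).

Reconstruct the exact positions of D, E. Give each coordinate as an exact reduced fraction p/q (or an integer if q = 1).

1. D_x = -19/8  [D is the midpoint of AG]
2. D_y = 7/4  [D is the midpoint of AG]
   → D = (-19/8, 7/4)
3. E_x = -1847/130  [G, C, E are collinear ∩ BE ⟂ GC]
4. E_y = 602/65  [G, C, E are collinear ∩ BE ⟂ GC]
   → E = (-1847/130, 602/65)

D = (-19/8, 7/4)
E = (-1847/130, 602/65)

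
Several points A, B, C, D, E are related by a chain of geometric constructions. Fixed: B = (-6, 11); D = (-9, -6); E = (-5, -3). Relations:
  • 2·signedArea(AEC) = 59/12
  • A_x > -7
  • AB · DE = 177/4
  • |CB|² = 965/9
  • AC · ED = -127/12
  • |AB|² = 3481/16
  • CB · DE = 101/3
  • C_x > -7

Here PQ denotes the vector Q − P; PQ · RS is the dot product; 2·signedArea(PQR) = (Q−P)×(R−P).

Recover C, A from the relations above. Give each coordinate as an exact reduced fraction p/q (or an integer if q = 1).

A = (-6, -15/4)
C = (-20/3, 2/3)

1. C_x = -20/3  [line -4·x + -3·y + -74/3 = 0 ∩ |CB|² = 965/9]
2. C_y = 2/3  [line -4·x + -3·y + -74/3 = 0 ∩ |CB|² = 965/9]
   → C = (-20/3, 2/3)
3. A_x = -6  [AC · ED = -127/12 ∩ 2·signedArea(AEC) = 59/12]
4. A_y = -15/4  [AC · ED = -127/12 ∩ 2·signedArea(AEC) = 59/12]
   → A = (-6, -15/4)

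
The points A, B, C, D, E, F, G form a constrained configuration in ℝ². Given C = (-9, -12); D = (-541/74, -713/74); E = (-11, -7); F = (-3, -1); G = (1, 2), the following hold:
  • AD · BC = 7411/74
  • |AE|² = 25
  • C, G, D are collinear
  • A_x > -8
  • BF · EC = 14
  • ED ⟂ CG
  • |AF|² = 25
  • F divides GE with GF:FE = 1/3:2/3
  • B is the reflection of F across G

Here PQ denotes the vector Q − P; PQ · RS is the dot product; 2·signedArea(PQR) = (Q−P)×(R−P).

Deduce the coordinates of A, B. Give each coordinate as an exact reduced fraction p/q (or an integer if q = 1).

A = (-7, -4)
B = (5, 5)

1. B_x = 5  [B is the reflection of F across G]
2. B_y = 5  [B is the reflection of F across G]
   → B = (5, 5)
3. A_x = -7  [line 14·x + 17·y + 166 = 0 ∩ |AE|² = 25]
4. A_y = -4  [line 14·x + 17·y + 166 = 0 ∩ |AE|² = 25]
   → A = (-7, -4)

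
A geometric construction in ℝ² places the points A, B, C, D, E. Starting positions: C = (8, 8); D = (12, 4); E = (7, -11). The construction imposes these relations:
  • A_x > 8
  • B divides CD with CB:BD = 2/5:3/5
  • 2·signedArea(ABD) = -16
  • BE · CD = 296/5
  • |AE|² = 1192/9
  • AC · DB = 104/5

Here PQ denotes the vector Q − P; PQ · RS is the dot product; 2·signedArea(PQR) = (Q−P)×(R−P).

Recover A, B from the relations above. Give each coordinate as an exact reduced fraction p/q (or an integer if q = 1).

A = (9, 1/3)
B = (48/5, 32/5)

1. B_x = 48/5  [B divides CD with CB:BD = 2/5:3/5]
2. B_y = 32/5  [B divides CD with CB:BD = 2/5:3/5]
   → B = (48/5, 32/5)
3. A_x = 9  [2·signedArea(ABD) = -16 ∩ AC · DB = 104/5]
4. A_y = 1/3  [2·signedArea(ABD) = -16 ∩ AC · DB = 104/5]
   → A = (9, 1/3)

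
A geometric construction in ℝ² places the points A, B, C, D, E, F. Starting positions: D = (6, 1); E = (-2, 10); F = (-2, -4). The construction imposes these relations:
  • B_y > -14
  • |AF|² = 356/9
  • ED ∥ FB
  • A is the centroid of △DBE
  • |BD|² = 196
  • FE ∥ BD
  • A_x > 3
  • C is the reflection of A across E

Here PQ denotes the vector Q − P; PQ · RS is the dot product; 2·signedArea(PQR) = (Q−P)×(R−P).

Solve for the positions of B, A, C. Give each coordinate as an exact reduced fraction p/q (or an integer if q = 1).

A = (10/3, -2/3)
B = (6, -13)
C = (-22/3, 62/3)

1. B_x = 6  [FE ∥ BD ∩ ED ∥ FB]
2. B_y = -13  [FE ∥ BD ∩ ED ∥ FB]
   → B = (6, -13)
3. A_x = 10/3  [A is the centroid of △DBE]
4. A_y = -2/3  [A is the centroid of △DBE]
   → A = (10/3, -2/3)
5. C_x = -22/3  [C is the reflection of A across E]
6. C_y = 62/3  [C is the reflection of A across E]
   → C = (-22/3, 62/3)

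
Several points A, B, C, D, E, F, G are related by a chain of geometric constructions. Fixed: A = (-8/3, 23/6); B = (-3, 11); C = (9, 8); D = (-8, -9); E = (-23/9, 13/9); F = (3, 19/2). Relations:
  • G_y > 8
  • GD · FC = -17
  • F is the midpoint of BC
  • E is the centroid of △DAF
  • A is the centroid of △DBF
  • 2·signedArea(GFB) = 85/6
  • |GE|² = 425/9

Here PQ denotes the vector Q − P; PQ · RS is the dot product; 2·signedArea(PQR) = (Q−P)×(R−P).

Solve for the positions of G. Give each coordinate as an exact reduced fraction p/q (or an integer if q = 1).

1. G_x = -8/9  [GD · FC = -17 ∩ 2·signedArea(GFB) = 85/6]
2. G_y = 73/9  [GD · FC = -17 ∩ 2·signedArea(GFB) = 85/6]
   → G = (-8/9, 73/9)

G = (-8/9, 73/9)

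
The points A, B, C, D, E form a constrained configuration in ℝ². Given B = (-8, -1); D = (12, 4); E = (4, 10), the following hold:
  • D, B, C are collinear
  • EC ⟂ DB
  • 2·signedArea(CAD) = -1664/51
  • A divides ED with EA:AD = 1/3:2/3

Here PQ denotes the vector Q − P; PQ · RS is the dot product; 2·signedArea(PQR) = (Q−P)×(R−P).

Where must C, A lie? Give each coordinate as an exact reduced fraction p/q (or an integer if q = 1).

A = (20/3, 8)
C = (100/17, 42/17)

1. C_x = 100/17  [D, B, C are collinear ∩ EC ⟂ DB]
2. C_y = 42/17  [D, B, C are collinear ∩ EC ⟂ DB]
   → C = (100/17, 42/17)
3. A_x = 20/3  [A divides ED with EA:AD = 1/3:2/3]
4. A_y = 8  [A divides ED with EA:AD = 1/3:2/3]
   → A = (20/3, 8)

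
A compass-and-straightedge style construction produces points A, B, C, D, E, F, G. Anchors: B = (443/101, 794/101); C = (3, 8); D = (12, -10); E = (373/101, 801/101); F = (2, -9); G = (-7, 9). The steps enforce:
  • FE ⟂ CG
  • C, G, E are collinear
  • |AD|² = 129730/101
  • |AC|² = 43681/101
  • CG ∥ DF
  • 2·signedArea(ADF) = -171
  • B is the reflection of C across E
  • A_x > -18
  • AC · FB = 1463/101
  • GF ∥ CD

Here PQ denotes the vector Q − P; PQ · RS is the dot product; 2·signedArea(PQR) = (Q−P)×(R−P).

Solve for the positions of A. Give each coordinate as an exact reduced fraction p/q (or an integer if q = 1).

1. A_x = -1787/101  [AC · FB = 1463/101 ∩ 2·signedArea(ADF) = -171]
2. A_y = 1017/101  [AC · FB = 1463/101 ∩ 2·signedArea(ADF) = -171]
   → A = (-1787/101, 1017/101)

A = (-1787/101, 1017/101)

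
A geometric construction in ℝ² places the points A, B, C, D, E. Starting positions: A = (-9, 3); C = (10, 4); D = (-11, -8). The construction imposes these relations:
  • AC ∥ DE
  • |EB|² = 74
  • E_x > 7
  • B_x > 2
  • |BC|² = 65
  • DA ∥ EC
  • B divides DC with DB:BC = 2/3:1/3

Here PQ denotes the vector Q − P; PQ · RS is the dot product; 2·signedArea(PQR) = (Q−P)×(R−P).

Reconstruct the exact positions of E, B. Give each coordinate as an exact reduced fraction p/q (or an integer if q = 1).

1. E_x = 8  [DA ∥ EC ∩ AC ∥ DE]
2. E_y = -7  [DA ∥ EC ∩ AC ∥ DE]
   → E = (8, -7)
3. B_x = 3  [B divides DC with DB:BC = 2/3:1/3]
4. B_y = 0  [B divides DC with DB:BC = 2/3:1/3]
   → B = (3, 0)

B = (3, 0)
E = (8, -7)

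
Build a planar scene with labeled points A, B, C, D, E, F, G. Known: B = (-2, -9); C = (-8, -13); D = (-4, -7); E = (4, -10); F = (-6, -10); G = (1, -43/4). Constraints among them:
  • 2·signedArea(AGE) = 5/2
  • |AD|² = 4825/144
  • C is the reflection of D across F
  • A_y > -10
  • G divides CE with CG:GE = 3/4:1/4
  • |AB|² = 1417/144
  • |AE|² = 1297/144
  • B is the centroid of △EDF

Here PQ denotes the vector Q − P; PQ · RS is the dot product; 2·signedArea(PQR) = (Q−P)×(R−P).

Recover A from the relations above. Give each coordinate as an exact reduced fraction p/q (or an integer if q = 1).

A = (1, -119/12)

1. A_x = 1  [line -3/4·x + 3·y + 61/2 = 0 ∩ |AD|² = 4825/144]
2. A_y = -119/12  [line -3/4·x + 3·y + 61/2 = 0 ∩ |AD|² = 4825/144]
   → A = (1, -119/12)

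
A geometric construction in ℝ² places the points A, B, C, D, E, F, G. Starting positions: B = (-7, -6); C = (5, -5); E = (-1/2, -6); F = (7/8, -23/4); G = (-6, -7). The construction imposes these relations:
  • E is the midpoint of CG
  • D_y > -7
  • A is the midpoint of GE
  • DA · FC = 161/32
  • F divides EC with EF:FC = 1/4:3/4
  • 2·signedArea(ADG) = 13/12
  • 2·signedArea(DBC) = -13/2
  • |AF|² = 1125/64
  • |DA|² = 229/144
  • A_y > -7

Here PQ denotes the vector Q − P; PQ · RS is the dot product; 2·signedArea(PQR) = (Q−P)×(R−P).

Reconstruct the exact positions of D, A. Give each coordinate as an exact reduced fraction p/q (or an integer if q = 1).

A = (-13/4, -13/2)
D = (-9/2, -19/3)

1. A_x = -13/4  [A is the midpoint of GE]
2. A_y = -13/2  [A is the midpoint of GE]
   → A = (-13/4, -13/2)
3. D_x = -9/2  [2·signedArea(DBC) = -13/2 ∩ DA · FC = 161/32]
4. D_y = -19/3  [2·signedArea(DBC) = -13/2 ∩ DA · FC = 161/32]
   → D = (-9/2, -19/3)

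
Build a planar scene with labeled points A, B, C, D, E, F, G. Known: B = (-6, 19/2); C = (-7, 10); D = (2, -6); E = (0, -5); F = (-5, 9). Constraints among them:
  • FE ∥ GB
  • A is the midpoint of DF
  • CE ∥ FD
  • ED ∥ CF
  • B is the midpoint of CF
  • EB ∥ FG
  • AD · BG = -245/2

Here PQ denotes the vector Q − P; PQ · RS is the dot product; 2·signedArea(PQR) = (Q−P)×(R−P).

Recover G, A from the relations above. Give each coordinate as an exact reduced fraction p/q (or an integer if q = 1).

1. G_x = -11  [FE ∥ GB ∩ EB ∥ FG]
2. G_y = 47/2  [FE ∥ GB ∩ EB ∥ FG]
   → G = (-11, 47/2)
3. A_x = -3/2  [A is the midpoint of DF]
4. A_y = 3/2  [A is the midpoint of DF]
   → A = (-3/2, 3/2)

A = (-3/2, 3/2)
G = (-11, 47/2)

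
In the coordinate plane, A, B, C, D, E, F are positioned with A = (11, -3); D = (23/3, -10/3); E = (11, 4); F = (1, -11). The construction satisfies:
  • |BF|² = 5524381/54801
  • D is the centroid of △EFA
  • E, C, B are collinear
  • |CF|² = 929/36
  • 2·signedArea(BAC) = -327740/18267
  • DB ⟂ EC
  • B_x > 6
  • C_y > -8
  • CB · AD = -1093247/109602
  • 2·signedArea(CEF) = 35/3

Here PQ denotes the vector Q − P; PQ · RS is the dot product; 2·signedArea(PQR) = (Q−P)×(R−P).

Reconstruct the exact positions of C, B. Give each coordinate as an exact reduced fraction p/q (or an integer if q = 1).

B = (125977/18267, -52490/18267)
C = (13/3, -43/6)

1. C_x = 13/3  [line 15·x + -10·y + -410/3 = 0 ∩ |CF|² = 929/36]
2. C_y = -43/6  [line 15·x + -10·y + -410/3 = 0 ∩ |CF|² = 929/36]
   → C = (13/3, -43/6)
3. B_x = 125977/18267  [E, C, B are collinear ∩ DB ⟂ EC]
4. B_y = -52490/18267  [E, C, B are collinear ∩ DB ⟂ EC]
   → B = (125977/18267, -52490/18267)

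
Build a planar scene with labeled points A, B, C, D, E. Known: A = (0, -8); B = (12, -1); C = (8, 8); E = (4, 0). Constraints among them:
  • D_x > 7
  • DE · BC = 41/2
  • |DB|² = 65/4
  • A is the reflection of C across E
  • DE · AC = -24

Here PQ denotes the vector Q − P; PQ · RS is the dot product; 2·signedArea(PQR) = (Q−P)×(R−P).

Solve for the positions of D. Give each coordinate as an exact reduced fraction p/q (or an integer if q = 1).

D = (8, -1/2)

1. D_x = 8  [DE · AC = -24 ∩ DE · BC = 41/2]
2. D_y = -1/2  [DE · AC = -24 ∩ DE · BC = 41/2]
   → D = (8, -1/2)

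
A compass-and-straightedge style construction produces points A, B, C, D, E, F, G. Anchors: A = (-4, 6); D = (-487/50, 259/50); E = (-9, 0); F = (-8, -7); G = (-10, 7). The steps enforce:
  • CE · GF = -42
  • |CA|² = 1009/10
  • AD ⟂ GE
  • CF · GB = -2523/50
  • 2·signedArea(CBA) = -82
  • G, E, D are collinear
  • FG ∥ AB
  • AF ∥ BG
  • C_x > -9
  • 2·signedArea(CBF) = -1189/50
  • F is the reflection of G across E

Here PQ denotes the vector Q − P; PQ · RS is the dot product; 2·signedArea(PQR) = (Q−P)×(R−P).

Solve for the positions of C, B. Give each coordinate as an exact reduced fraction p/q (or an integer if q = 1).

1. B_x = -6  [AF ∥ BG ∩ FG ∥ AB]
2. B_y = 20  [AF ∥ BG ∩ FG ∥ AB]
   → B = (-6, 20)
3. C_x = -429/50  [2·signedArea(CBF) = -1189/50 ∩ CF · GB = -2523/50]
4. C_y = -147/50  [2·signedArea(CBF) = -1189/50 ∩ CF · GB = -2523/50]
   → C = (-429/50, -147/50)

B = (-6, 20)
C = (-429/50, -147/50)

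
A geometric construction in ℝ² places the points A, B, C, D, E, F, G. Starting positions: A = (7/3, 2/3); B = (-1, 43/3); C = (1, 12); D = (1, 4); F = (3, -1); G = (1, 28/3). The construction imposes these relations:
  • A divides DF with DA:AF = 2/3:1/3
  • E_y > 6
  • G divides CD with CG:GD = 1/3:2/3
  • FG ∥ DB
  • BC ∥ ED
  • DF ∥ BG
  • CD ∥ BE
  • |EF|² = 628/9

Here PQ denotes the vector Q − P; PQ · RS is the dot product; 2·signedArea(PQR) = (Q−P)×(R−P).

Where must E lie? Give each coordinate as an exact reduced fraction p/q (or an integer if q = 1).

E = (-1, 19/3)

1. E_x = -1  [BC ∥ ED ∩ CD ∥ BE]
2. E_y = 19/3  [BC ∥ ED ∩ CD ∥ BE]
   → E = (-1, 19/3)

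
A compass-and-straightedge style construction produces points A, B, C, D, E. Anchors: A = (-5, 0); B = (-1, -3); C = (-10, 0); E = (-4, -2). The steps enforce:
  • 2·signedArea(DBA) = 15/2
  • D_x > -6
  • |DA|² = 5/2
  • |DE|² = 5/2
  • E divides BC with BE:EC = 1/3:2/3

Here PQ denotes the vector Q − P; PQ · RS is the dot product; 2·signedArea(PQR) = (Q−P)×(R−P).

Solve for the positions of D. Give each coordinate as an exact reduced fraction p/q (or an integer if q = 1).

D = (-11/2, -3/2)

1. D_x = -11/2  [line -3·x + -4·y + -45/2 = 0 ∩ |DA|² = 5/2]
2. D_y = -3/2  [line -3·x + -4·y + -45/2 = 0 ∩ |DA|² = 5/2]
   → D = (-11/2, -3/2)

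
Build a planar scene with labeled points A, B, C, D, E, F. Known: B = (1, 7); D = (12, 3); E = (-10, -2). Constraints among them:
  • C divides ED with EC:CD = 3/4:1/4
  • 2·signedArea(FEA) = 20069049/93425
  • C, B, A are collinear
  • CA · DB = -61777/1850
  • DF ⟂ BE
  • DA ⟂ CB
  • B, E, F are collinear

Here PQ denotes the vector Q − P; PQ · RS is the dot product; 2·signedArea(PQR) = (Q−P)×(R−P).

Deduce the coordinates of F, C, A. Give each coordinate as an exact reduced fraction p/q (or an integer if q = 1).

1. F_x = 1137/202  [B, E, F are collinear ∩ DF ⟂ BE]
2. F_y = 2179/202  [B, E, F are collinear ∩ DF ⟂ BE]
   → F = (1137/202, 2179/202)
3. C_x = 13/2  [C divides ED with EC:CD = 3/4:1/4]
4. C_y = 7/4  [C divides ED with EC:CD = 3/4:1/4]
   → C = (13/2, 7/4)
5. A_x = 8097/925  [C, B, A are collinear ∩ DA ⟂ CB]
6. A_y = -371/925  [C, B, A are collinear ∩ DA ⟂ CB]
   → A = (8097/925, -371/925)

A = (8097/925, -371/925)
C = (13/2, 7/4)
F = (1137/202, 2179/202)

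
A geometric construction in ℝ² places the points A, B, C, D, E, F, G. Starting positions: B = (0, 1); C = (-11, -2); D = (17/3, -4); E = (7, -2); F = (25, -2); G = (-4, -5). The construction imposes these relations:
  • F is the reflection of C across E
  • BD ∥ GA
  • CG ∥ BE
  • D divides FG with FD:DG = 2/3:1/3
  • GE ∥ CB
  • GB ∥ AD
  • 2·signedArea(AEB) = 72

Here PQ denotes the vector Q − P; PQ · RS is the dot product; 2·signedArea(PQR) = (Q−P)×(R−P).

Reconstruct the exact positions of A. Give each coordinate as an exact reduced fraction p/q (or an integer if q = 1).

A = (5/3, -10)

1. A_x = 5/3  [GB ∥ AD ∩ BD ∥ GA]
2. A_y = -10  [GB ∥ AD ∩ BD ∥ GA]
   → A = (5/3, -10)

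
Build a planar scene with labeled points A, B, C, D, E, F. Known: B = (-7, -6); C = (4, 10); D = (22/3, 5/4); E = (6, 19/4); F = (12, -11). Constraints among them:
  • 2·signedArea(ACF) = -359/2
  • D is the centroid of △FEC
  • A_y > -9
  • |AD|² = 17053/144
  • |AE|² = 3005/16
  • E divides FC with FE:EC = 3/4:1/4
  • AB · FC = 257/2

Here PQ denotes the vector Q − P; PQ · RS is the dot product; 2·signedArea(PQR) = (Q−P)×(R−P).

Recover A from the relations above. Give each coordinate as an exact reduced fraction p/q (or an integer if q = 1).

1. A_x = 5/2  [2·signedArea(ACF) = -359/2 ∩ AB · FC = 257/2]
2. A_y = -17/2  [2·signedArea(ACF) = -359/2 ∩ AB · FC = 257/2]
   → A = (5/2, -17/2)

A = (5/2, -17/2)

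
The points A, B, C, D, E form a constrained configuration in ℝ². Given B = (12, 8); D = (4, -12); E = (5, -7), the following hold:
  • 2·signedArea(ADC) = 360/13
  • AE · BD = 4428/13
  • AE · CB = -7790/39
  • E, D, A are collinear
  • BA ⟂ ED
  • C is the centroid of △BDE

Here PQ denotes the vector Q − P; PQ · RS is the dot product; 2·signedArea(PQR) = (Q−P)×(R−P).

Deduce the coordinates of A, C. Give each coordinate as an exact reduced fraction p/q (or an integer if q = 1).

A = (106/13, 114/13)
C = (7, -11/3)

1. A_x = 106/13  [E, D, A are collinear ∩ BA ⟂ ED]
2. A_y = 114/13  [E, D, A are collinear ∩ BA ⟂ ED]
   → A = (106/13, 114/13)
3. C_x = 7  [C is the centroid of △BDE]
4. C_y = -11/3  [C is the centroid of △BDE]
   → C = (7, -11/3)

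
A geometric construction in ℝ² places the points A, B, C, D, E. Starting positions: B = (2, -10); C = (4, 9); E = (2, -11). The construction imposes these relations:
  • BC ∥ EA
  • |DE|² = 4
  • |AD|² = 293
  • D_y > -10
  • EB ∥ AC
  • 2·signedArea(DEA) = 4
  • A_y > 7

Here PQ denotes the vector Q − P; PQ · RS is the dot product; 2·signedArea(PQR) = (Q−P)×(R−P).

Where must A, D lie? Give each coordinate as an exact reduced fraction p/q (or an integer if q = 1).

A = (4, 8)
D = (2, -9)

1. A_x = 4  [EB ∥ AC ∩ BC ∥ EA]
2. A_y = 8  [EB ∥ AC ∩ BC ∥ EA]
   → A = (4, 8)
3. D_x = 2  [line -19·x + 2·y + 56 = 0 ∩ |DE|² = 4]
4. D_y = -9  [line -19·x + 2·y + 56 = 0 ∩ |DE|² = 4]
   → D = (2, -9)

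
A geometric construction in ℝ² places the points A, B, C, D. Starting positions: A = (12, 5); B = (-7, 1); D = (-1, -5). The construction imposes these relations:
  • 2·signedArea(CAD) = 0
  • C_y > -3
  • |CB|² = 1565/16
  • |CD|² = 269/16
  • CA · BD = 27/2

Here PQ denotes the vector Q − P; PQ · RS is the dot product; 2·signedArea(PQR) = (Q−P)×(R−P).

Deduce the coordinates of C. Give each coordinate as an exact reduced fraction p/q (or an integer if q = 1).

C = (9/4, -5/2)

1. C_x = 9/4  [2·signedArea(CAD) = 0 ∩ CA · BD = 27/2]
2. C_y = -5/2  [2·signedArea(CAD) = 0 ∩ CA · BD = 27/2]
   → C = (9/4, -5/2)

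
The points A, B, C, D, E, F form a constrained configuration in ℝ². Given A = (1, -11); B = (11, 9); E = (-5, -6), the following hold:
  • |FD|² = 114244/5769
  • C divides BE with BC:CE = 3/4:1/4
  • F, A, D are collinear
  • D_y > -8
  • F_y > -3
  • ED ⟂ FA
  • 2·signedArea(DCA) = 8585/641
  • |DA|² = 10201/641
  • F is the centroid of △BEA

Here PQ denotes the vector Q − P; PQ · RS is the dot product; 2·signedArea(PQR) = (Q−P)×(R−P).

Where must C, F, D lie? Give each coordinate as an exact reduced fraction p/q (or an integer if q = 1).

C = (-1, -9/4)
D = (1045/641, -4526/641)
F = (7/3, -8/3)

1. C_x = -1  [C divides BE with BC:CE = 3/4:1/4]
2. C_y = -9/4  [C divides BE with BC:CE = 3/4:1/4]
   → C = (-1, -9/4)
3. F_x = 7/3  [F is the centroid of △BEA]
4. F_y = -8/3  [F is the centroid of △BEA]
   → F = (7/3, -8/3)
5. D_x = 1045/641  [F, A, D are collinear ∩ ED ⟂ FA]
6. D_y = -4526/641  [F, A, D are collinear ∩ ED ⟂ FA]
   → D = (1045/641, -4526/641)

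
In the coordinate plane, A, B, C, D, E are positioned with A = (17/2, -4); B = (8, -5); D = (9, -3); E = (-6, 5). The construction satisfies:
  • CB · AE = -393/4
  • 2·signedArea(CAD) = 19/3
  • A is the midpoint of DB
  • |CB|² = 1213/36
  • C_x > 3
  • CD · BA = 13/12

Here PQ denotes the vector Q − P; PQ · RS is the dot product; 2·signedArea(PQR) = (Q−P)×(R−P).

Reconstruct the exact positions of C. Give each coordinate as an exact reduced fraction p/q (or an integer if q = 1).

C = (7/2, -4/3)

1. C_x = 7/2  [CB · AE = -393/4 ∩ CD · BA = 13/12]
2. C_y = -4/3  [CB · AE = -393/4 ∩ CD · BA = 13/12]
   → C = (7/2, -4/3)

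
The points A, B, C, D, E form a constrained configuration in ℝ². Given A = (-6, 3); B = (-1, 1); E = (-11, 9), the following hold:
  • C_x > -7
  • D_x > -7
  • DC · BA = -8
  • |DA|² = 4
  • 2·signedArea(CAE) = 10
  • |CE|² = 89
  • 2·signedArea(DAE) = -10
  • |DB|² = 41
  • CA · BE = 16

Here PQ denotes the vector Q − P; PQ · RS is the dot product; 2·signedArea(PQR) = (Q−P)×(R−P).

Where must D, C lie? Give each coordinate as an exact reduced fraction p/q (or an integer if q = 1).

C = (-6, 1)
D = (-6, 5)

1. C_x = -6  [2·signedArea(CAE) = 10 ∩ CA · BE = 16]
2. C_y = 1  [2·signedArea(CAE) = 10 ∩ CA · BE = 16]
   → C = (-6, 1)
3. D_x = -6  [DC · BA = -8 ∩ 2·signedArea(DAE) = -10]
4. D_y = 5  [DC · BA = -8 ∩ 2·signedArea(DAE) = -10]
   → D = (-6, 5)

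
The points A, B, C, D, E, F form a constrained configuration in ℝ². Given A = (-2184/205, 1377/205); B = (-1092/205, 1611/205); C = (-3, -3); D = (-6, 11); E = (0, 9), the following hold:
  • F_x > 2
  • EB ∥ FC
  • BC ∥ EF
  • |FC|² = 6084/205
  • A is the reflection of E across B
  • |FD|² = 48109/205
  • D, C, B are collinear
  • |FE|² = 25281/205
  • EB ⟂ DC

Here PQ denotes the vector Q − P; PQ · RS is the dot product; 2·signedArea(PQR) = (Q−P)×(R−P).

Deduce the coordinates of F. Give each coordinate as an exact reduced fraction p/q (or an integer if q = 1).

F = (477/205, -381/205)

1. F_x = 477/205  [EB ∥ FC ∩ BC ∥ EF]
2. F_y = -381/205  [EB ∥ FC ∩ BC ∥ EF]
   → F = (477/205, -381/205)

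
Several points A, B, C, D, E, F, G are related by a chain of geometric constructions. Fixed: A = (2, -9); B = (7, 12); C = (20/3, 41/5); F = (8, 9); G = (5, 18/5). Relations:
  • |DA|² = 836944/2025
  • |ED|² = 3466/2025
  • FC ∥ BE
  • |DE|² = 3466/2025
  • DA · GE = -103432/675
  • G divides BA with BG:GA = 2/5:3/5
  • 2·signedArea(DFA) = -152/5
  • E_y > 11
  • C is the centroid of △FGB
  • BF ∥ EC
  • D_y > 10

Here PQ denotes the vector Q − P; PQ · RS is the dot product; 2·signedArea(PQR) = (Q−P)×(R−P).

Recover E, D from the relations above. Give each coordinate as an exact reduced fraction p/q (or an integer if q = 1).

D = (62/9, 161/15)
E = (17/3, 56/5)

1. E_x = 17/3  [BF ∥ EC ∩ FC ∥ BE]
2. E_y = 56/5  [BF ∥ EC ∩ FC ∥ BE]
   → E = (17/3, 56/5)
3. D_x = 62/9  [DA · GE = -103432/675 ∩ 2·signedArea(DFA) = -152/5]
4. D_y = 161/15  [DA · GE = -103432/675 ∩ 2·signedArea(DFA) = -152/5]
   → D = (62/9, 161/15)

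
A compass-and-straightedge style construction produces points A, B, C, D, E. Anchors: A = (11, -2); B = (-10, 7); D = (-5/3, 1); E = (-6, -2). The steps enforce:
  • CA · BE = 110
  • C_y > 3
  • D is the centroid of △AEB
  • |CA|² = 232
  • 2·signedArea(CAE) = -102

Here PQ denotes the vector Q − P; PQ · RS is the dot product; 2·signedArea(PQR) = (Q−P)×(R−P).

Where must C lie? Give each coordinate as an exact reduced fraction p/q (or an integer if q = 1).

C = (-3, 4)

1. C_x = -3  [CA · BE = 110 ∩ 2·signedArea(CAE) = -102]
2. C_y = 4  [CA · BE = 110 ∩ 2·signedArea(CAE) = -102]
   → C = (-3, 4)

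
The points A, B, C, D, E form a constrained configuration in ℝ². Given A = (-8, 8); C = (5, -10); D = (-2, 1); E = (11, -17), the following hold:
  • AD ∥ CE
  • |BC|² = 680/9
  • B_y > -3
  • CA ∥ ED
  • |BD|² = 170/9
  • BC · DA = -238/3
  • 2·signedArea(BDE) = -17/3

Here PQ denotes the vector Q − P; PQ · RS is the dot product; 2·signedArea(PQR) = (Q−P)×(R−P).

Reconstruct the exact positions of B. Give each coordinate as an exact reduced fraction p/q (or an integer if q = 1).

B = (1/3, -8/3)

1. B_x = 1/3  [2·signedArea(BDE) = -17/3 ∩ BC · DA = -238/3]
2. B_y = -8/3  [2·signedArea(BDE) = -17/3 ∩ BC · DA = -238/3]
   → B = (1/3, -8/3)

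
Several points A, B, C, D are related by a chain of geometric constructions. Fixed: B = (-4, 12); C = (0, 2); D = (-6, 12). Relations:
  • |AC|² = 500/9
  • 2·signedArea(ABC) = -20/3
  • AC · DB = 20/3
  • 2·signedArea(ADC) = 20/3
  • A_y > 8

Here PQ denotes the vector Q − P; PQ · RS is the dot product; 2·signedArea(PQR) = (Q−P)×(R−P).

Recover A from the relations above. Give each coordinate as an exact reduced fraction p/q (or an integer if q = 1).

1. A_x = -10/3  [2·signedArea(ABC) = -20/3 ∩ AC · DB = 20/3]
2. A_y = 26/3  [2·signedArea(ABC) = -20/3 ∩ AC · DB = 20/3]
   → A = (-10/3, 26/3)

A = (-10/3, 26/3)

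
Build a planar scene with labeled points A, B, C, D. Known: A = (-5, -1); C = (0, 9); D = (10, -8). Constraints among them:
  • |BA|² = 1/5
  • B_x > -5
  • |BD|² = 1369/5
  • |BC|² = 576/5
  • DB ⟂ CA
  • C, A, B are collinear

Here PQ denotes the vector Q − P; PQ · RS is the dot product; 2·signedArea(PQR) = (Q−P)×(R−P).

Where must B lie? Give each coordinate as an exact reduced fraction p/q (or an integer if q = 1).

1. B_x = -24/5  [C, A, B are collinear ∩ DB ⟂ CA]
2. B_y = -3/5  [C, A, B are collinear ∩ DB ⟂ CA]
   → B = (-24/5, -3/5)

B = (-24/5, -3/5)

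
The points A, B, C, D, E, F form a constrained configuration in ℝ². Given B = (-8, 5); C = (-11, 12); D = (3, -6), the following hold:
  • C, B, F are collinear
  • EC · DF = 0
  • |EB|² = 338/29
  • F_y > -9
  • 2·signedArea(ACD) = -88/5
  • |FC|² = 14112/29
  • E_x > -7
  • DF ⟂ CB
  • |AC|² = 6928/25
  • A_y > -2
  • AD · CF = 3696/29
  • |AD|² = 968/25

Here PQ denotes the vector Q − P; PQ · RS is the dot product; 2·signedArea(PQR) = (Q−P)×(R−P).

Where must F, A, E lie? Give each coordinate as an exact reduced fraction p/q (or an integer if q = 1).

1. F_x = -67/29  [C, B, F are collinear ∩ DF ⟂ CB]
2. F_y = -240/29  [C, B, F are collinear ∩ DF ⟂ CB]
   → F = (-67/29, -240/29)
3. A_x = -7/5  [2·signedArea(ACD) = -88/5 ∩ AD · CF = 3696/29]
4. A_y = -8/5  [2·signedArea(ACD) = -88/5 ∩ AD · CF = 3696/29]
   → A = (-7/5, -8/5)
5. E_x = -193/29  [line 154/29·x + 66/29·y + 902/29 = 0 ∩ |EB|² = 338/29]
6. E_y = 54/29  [line 154/29·x + 66/29·y + 902/29 = 0 ∩ |EB|² = 338/29]
   → E = (-193/29, 54/29)

A = (-7/5, -8/5)
E = (-193/29, 54/29)
F = (-67/29, -240/29)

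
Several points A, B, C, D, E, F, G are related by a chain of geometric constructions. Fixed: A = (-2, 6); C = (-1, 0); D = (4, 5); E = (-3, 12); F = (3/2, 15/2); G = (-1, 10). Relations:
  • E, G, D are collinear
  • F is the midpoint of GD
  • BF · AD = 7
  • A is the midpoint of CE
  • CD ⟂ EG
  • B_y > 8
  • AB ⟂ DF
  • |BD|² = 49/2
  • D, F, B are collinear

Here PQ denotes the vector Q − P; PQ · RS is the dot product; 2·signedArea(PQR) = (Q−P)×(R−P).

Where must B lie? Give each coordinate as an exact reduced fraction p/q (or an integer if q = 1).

1. B_x = 1/2  [D, F, B are collinear ∩ AB ⟂ DF]
2. B_y = 17/2  [D, F, B are collinear ∩ AB ⟂ DF]
   → B = (1/2, 17/2)

B = (1/2, 17/2)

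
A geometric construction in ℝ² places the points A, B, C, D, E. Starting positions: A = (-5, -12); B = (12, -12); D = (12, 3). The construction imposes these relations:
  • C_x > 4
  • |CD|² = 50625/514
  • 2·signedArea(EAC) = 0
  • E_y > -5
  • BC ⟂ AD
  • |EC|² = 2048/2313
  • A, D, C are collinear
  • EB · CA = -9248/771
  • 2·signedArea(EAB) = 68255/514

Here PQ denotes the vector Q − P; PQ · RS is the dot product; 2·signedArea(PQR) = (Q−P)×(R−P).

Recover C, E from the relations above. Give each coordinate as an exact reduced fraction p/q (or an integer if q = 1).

1. C_x = 2343/514  [A, D, C are collinear ∩ BC ⟂ AD]
2. C_y = -1833/514  [A, D, C are collinear ∩ BC ⟂ AD]
   → C = (2343/514, -1833/514)
3. E_x = 5941/1542  [2·signedArea(EAC) = 0 ∩ EB · CA = -9248/771]
4. E_y = -2153/514  [2·signedArea(EAC) = 0 ∩ EB · CA = -9248/771]
   → E = (5941/1542, -2153/514)

C = (2343/514, -1833/514)
E = (5941/1542, -2153/514)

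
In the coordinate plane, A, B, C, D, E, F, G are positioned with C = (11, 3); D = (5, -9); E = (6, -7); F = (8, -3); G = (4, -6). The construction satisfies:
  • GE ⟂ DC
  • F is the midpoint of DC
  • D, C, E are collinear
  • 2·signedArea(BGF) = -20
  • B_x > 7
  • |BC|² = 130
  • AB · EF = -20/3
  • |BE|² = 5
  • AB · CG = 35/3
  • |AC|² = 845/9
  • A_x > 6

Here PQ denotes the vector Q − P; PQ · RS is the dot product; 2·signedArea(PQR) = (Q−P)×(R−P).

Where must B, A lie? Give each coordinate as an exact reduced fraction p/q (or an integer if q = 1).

A = (20/3, -17/3)
B = (8, -8)

1. B_x = 8  [line -3·x + 4·y + 56 = 0 ∩ |BE|² = 5]
2. B_y = -8  [line -3·x + 4·y + 56 = 0 ∩ |BE|² = 5]
   → B = (8, -8)
3. A_x = 20/3  [AB · CG = 35/3 ∩ AB · EF = -20/3]
4. A_y = -17/3  [AB · CG = 35/3 ∩ AB · EF = -20/3]
   → A = (20/3, -17/3)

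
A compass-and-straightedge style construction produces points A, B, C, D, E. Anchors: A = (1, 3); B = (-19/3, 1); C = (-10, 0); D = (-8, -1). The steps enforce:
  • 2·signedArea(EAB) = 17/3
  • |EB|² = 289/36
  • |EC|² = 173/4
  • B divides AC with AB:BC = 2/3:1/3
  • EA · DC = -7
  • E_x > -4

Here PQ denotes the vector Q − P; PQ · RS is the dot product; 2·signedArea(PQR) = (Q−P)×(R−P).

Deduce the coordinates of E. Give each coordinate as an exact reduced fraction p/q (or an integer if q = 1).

1. E_x = -7/2  [EA · DC = -7 ∩ 2·signedArea(EAB) = 17/3]
2. E_y = 1  [EA · DC = -7 ∩ 2·signedArea(EAB) = 17/3]
   → E = (-7/2, 1)

E = (-7/2, 1)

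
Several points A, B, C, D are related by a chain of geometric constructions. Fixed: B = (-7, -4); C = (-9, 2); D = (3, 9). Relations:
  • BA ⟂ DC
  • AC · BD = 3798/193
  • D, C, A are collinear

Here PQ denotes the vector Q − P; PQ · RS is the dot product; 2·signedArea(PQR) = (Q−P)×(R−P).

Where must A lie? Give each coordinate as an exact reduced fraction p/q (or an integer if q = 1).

A = (-1953/193, 260/193)

1. A_x = -1953/193  [D, C, A are collinear ∩ BA ⟂ DC]
2. A_y = 260/193  [D, C, A are collinear ∩ BA ⟂ DC]
   → A = (-1953/193, 260/193)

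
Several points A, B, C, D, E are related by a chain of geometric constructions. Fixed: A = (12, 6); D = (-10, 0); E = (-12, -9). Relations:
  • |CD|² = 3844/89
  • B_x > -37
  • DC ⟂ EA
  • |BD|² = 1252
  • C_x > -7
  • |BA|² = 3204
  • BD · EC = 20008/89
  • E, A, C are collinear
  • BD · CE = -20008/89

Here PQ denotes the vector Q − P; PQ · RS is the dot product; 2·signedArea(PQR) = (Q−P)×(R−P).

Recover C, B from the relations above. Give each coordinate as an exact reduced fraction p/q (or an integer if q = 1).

1. C_x = -580/89  [E, A, C are collinear ∩ DC ⟂ EA]
2. C_y = -496/89  [E, A, C are collinear ∩ DC ⟂ EA]
   → C = (-580/89, -496/89)
3. B_x = -36  [line -488/89·x + -305/89·y + -24888/89 = 0 ∩ |BA|² = 3204]
4. B_y = -24  [line -488/89·x + -305/89·y + -24888/89 = 0 ∩ |BA|² = 3204]
   → B = (-36, -24)

B = (-36, -24)
C = (-580/89, -496/89)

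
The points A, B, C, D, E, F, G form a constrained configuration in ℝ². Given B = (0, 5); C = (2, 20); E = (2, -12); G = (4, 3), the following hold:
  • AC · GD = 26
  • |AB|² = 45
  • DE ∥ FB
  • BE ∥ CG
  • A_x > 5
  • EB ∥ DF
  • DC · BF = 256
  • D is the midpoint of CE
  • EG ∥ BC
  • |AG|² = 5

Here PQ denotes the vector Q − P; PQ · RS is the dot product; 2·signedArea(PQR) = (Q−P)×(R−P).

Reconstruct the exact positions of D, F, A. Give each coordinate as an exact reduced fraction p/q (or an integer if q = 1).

A = (6, 2)
D = (2, 4)
F = (0, 21)

1. D_x = 2  [D is the midpoint of CE]
2. D_y = 4  [D is the midpoint of CE]
   → D = (2, 4)
3. F_x = 0  [DE ∥ FB ∩ EB ∥ DF]
4. F_y = 21  [DE ∥ FB ∩ EB ∥ DF]
   → F = (0, 21)
5. A_x = 6  [line 2·x + -1·y + -10 = 0 ∩ |AB|² = 45]
6. A_y = 2  [line 2·x + -1·y + -10 = 0 ∩ |AB|² = 45]
   → A = (6, 2)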